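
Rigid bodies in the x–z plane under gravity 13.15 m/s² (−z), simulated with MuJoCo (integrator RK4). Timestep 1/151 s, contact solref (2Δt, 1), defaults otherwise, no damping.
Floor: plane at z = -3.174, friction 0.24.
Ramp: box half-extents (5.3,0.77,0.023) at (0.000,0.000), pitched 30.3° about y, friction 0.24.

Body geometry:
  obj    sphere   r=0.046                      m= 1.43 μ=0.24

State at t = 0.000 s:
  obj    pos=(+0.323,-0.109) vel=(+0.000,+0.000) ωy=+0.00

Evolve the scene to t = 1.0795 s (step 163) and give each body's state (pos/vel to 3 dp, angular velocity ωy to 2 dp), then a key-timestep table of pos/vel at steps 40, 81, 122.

State at t = 1.0795 s:
  obj    pos=(+2.707,-1.502) vel=(+4.417,-2.581) ωy=+111.17

Key-timestep trajectory:
   step    t(s)  obj.x    obj.z    obj.vx   obj.vz 
     40  0.2649   +0.467  -0.193  +1.084  -0.634
     81  0.5364   +0.912  -0.453  +2.195  -1.283
    122  0.8079   +1.659  -0.889  +3.306  -1.932


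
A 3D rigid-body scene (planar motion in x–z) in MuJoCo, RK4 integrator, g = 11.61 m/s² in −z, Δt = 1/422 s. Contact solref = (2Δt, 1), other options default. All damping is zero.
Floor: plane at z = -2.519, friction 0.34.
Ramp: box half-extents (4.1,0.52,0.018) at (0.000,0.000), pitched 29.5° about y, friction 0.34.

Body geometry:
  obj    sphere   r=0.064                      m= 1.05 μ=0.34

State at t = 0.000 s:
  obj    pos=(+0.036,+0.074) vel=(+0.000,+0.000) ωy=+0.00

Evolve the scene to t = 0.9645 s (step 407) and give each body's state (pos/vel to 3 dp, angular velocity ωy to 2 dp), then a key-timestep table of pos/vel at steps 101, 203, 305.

State at t = 0.9645 s:
  obj    pos=(+1.689,-0.861) vel=(+3.428,-1.939) ωy=+61.53

Key-timestep trajectory:
   step    t(s)  obj.x    obj.z    obj.vx   obj.vz 
    101  0.2393   +0.138  +0.016  +0.851  -0.481
    203  0.4810   +0.447  -0.159  +1.710  -0.967
    305  0.7227   +0.964  -0.451  +2.569  -1.453


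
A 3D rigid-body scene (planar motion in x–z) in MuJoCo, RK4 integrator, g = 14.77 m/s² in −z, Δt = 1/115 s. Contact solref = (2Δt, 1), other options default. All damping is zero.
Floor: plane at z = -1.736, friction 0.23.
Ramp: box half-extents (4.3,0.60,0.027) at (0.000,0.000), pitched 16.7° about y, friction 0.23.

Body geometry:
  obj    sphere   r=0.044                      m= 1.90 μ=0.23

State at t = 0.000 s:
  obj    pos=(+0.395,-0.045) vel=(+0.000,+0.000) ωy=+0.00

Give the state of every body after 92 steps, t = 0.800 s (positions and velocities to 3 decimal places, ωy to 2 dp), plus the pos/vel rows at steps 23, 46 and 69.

State at t = 0.800 s:
  obj    pos=(+1.324,-0.323) vel=(+2.323,-0.697) ωy=+55.10

Key-timestep trajectory:
   step    t(s)  obj.x    obj.z    obj.vx   obj.vz 
     23  0.2000   +0.453  -0.062  +0.581  -0.174
     46  0.4000   +0.627  -0.114  +1.162  -0.348
     69  0.6000   +0.918  -0.201  +1.742  -0.523


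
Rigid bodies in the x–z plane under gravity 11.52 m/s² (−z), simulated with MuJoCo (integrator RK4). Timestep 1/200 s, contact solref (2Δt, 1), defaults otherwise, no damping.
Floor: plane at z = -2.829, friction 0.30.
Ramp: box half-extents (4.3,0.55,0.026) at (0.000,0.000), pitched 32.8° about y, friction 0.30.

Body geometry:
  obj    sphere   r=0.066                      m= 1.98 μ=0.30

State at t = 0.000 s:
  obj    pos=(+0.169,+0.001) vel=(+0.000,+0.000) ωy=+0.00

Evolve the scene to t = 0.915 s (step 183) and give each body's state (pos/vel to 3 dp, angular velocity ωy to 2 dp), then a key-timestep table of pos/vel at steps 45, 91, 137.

State at t = 0.915 s:
  obj    pos=(+1.738,-1.010) vel=(+3.429,-2.210) ωy=+61.78

Key-timestep trajectory:
   step    t(s)  obj.x    obj.z    obj.vx   obj.vz 
     45  0.2250   +0.264  -0.061  +0.843  -0.543
     91  0.4550   +0.557  -0.249  +1.705  -1.099
    137  0.6850   +1.048  -0.566  +2.567  -1.654


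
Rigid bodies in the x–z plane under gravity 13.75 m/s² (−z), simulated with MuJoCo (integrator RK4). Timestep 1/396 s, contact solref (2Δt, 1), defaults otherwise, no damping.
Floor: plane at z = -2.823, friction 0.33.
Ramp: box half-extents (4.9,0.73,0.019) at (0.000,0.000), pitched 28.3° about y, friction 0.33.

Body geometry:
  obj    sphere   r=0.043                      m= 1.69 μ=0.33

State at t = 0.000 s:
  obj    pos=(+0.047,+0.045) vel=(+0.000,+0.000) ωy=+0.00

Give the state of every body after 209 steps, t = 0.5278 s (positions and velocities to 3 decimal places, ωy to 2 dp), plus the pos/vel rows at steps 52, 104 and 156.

State at t = 0.5278 s:
  obj    pos=(+0.618,-0.262) vel=(+2.164,-1.165) ωy=+57.14

Key-timestep trajectory:
   step    t(s)  obj.x    obj.z    obj.vx   obj.vz 
     52  0.1313   +0.082  +0.026  +0.538  -0.290
    104  0.2626   +0.188  -0.031  +1.077  -0.580
    156  0.3939   +0.365  -0.126  +1.615  -0.870


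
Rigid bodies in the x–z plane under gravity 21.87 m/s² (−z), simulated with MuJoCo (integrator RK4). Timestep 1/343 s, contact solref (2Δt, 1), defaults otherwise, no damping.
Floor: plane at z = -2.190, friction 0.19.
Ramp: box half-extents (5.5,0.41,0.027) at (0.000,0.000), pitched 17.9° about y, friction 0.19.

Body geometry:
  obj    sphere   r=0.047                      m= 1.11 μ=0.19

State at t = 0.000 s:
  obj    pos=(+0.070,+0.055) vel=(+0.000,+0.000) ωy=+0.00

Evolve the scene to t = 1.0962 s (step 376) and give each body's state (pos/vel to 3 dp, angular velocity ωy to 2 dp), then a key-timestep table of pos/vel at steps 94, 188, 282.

State at t = 1.0962 s:
  obj    pos=(+2.815,-0.832) vel=(+5.009,-1.618) ωy=+111.98

Key-timestep trajectory:
   step    t(s)  obj.x    obj.z    obj.vx   obj.vz 
     94  0.2741   +0.242  +0.000  +1.252  -0.404
    188  0.5481   +0.756  -0.167  +2.504  -0.809
    282  0.8222   +1.614  -0.444  +3.756  -1.213


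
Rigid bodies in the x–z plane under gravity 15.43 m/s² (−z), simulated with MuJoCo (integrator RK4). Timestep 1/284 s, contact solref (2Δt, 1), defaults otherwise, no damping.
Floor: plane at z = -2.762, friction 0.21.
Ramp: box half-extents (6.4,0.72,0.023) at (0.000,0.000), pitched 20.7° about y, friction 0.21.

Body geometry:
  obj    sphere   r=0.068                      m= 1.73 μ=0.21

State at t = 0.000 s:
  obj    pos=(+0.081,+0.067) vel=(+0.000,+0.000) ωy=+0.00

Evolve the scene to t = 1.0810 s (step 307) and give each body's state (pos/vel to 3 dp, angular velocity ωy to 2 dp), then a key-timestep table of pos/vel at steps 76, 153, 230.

State at t = 1.0810 s:
  obj    pos=(+2.210,-0.738) vel=(+3.940,-1.489) ωy=+61.92

Key-timestep trajectory:
   step    t(s)  obj.x    obj.z    obj.vx   obj.vz 
     76  0.2676   +0.211  +0.017  +0.975  -0.369
    153  0.5387   +0.610  -0.133  +1.963  -0.742
    230  0.8099   +1.276  -0.385  +2.951  -1.115


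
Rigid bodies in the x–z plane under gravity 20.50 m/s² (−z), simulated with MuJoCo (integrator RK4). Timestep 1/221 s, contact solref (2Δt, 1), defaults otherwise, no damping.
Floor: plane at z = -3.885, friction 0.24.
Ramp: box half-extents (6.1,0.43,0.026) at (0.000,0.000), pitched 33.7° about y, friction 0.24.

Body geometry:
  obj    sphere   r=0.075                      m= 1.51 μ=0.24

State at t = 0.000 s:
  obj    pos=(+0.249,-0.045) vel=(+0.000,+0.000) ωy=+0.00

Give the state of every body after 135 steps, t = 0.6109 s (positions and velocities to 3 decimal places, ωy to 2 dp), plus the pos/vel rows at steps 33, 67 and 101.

State at t = 0.6109 s:
  obj    pos=(+1.511,-0.886) vel=(+4.130,-2.754) ωy=+66.14

Key-timestep trajectory:
   step    t(s)  obj.x    obj.z    obj.vx   obj.vz 
     33  0.1493   +0.325  -0.095  +1.010  -0.674
     67  0.3032   +0.560  -0.252  +2.050  -1.367
    101  0.4570   +0.955  -0.516  +3.090  -2.061


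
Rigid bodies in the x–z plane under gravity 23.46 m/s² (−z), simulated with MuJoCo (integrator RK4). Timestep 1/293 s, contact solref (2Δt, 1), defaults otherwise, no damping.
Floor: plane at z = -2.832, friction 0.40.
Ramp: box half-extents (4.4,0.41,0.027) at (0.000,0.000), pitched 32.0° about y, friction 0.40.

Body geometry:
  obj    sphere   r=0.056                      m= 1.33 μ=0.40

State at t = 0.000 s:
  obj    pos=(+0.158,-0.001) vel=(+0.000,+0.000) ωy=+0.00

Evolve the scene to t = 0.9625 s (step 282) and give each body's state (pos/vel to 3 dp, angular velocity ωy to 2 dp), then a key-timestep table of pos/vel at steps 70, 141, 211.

State at t = 0.9625 s:
  obj    pos=(+3.646,-2.180) vel=(+7.248,-4.529) ωy=+152.60

Key-timestep trajectory:
   step    t(s)  obj.x    obj.z    obj.vx   obj.vz 
     70  0.2389   +0.373  -0.135  +1.799  -1.124
    141  0.4812   +1.030  -0.546  +3.624  -2.265
    211  0.7201   +2.111  -1.221  +5.423  -3.389


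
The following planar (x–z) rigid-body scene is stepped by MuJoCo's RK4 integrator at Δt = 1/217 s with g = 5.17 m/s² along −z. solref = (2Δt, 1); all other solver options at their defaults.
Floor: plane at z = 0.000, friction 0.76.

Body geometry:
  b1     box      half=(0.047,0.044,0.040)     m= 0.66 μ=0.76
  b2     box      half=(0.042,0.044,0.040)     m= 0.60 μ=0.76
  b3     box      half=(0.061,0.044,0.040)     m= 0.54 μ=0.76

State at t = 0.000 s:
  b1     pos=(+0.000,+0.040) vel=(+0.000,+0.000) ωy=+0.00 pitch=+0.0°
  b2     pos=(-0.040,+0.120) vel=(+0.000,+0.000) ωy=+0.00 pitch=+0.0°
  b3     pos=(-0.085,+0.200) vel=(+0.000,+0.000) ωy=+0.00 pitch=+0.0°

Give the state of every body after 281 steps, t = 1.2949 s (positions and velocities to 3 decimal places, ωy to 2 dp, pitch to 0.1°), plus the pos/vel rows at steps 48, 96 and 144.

State at t = 1.2949 s:
  b1     pos=(+0.000,+0.040) vel=(+0.000,+0.000) ωy=+0.00 pitch=+0.0°
  b2     pos=(-0.093,+0.042) vel=(+0.000,+0.000) ωy=+0.00 pitch=-90.0°
  b3     pos=(-0.318,+0.040) vel=(+0.000,+0.000) ωy=+0.00 pitch=+180.0°

Key-timestep trajectory:
   step    t(s)  b1.x    b1.z    b1.vx   b1.vz   b2.x    b2.z    b2.vx   b2.vz   b3.x    b3.z    b3.vx   b3.vz 
     48  0.2212   +0.000  +0.040  +0.000  +0.000   -0.049  +0.121  -0.092  -0.004   -0.110  +0.189  -0.250  -0.144
     96  0.4424   +0.000  +0.040  +0.000  +0.000   -0.086  +0.091  -0.218  -0.478   -0.188  +0.076  -0.381  -1.025
    144  0.6636   +0.000  +0.040  +0.000  +0.000   -0.093  +0.042  +0.002  +0.002   -0.269  +0.072  -0.303  -0.051


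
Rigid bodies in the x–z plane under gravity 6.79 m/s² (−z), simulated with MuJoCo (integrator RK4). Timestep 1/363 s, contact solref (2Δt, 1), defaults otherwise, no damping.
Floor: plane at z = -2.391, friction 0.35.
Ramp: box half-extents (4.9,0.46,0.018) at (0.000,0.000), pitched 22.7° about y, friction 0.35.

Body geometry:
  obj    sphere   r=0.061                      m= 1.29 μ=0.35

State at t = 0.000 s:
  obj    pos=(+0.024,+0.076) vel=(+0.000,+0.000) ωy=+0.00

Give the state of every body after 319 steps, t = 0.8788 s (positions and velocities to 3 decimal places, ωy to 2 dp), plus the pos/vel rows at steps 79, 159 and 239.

State at t = 0.8788 s:
  obj    pos=(+0.691,-0.203) vel=(+1.517,-0.635) ωy=+26.96

Key-timestep trajectory:
   step    t(s)  obj.x    obj.z    obj.vx   obj.vz 
     79  0.2176   +0.065  +0.059  +0.376  -0.157
    159  0.4380   +0.190  +0.006  +0.756  -0.316
    239  0.6584   +0.398  -0.081  +1.137  -0.476


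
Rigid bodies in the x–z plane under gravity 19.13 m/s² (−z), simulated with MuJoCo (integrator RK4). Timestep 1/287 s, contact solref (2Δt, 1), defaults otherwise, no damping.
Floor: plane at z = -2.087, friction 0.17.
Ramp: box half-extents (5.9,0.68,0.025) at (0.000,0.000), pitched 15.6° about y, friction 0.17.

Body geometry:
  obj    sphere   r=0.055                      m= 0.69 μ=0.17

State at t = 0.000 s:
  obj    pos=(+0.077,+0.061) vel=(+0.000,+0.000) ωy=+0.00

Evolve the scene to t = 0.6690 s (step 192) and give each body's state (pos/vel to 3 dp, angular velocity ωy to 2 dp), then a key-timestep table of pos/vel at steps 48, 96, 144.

State at t = 0.6690 s:
  obj    pos=(+0.869,-0.160) vel=(+2.368,-0.661) ωy=+44.69

Key-timestep trajectory:
   step    t(s)  obj.x    obj.z    obj.vx   obj.vz 
     48  0.1672   +0.127  +0.048  +0.592  -0.165
     96  0.3345   +0.275  +0.006  +1.184  -0.331
    144  0.5017   +0.523  -0.063  +1.776  -0.496


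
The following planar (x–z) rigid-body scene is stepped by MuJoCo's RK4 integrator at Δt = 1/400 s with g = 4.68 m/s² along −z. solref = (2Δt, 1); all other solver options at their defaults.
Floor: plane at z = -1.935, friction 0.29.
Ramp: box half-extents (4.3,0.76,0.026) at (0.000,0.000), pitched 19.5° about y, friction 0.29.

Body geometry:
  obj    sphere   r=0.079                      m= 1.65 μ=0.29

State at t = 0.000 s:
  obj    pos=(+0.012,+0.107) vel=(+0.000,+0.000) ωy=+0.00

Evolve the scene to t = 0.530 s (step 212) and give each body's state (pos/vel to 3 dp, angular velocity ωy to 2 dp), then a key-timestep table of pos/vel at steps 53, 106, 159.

State at t = 0.530 s:
  obj    pos=(+0.160,+0.055) vel=(+0.558,-0.197) ωy=+7.49

Key-timestep trajectory:
   step    t(s)  obj.x    obj.z    obj.vx   obj.vz 
     53  0.1325   +0.021  +0.104  +0.139  -0.049
    106  0.2650   +0.049  +0.094  +0.279  -0.099
    159  0.3975   +0.095  +0.078  +0.418  -0.148


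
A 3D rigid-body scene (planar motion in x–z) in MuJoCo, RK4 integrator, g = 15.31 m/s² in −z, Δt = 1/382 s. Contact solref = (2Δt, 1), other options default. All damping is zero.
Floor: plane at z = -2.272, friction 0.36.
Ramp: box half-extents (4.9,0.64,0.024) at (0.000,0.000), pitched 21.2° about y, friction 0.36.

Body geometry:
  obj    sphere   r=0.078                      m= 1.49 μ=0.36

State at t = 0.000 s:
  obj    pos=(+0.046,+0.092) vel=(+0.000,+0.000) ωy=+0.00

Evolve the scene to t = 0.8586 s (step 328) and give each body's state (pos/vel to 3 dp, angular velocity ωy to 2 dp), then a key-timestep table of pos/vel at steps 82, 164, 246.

State at t = 0.8586 s:
  obj    pos=(+1.405,-0.436) vel=(+3.166,-1.228) ωy=+43.53

Key-timestep trajectory:
   step    t(s)  obj.x    obj.z    obj.vx   obj.vz 
     82  0.2147   +0.131  +0.059  +0.792  -0.307
    164  0.4293   +0.386  -0.040  +1.583  -0.614
    246  0.6440   +0.810  -0.205  +2.374  -0.921


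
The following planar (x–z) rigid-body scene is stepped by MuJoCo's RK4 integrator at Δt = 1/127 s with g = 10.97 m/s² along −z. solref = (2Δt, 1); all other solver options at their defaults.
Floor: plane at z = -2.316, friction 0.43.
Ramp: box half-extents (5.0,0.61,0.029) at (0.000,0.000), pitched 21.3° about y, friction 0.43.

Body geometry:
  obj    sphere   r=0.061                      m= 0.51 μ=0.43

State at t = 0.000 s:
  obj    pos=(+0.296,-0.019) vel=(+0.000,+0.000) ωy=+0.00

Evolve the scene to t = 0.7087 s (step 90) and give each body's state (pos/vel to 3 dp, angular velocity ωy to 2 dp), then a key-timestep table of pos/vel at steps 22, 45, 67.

State at t = 0.7087 s:
  obj    pos=(+0.962,-0.279) vel=(+1.879,-0.733) ωy=+33.06

Key-timestep trajectory:
   step    t(s)  obj.x    obj.z    obj.vx   obj.vz 
     22  0.1732   +0.336  -0.034  +0.460  -0.179
     45  0.3543   +0.463  -0.084  +0.940  -0.366
     67  0.5276   +0.665  -0.163  +1.399  -0.545


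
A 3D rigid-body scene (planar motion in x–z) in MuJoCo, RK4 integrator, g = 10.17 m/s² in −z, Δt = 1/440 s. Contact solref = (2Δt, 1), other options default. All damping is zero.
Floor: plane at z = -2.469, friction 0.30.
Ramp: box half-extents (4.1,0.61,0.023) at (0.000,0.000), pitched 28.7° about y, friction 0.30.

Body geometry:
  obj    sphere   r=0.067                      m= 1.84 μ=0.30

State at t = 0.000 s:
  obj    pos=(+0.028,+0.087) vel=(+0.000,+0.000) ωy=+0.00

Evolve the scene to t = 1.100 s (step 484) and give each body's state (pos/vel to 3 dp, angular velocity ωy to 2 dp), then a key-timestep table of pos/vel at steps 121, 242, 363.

State at t = 1.100 s:
  obj    pos=(+1.879,-0.926) vel=(+3.366,-1.843) ωy=+57.27

Key-timestep trajectory:
   step    t(s)  obj.x    obj.z    obj.vx   obj.vz 
    121  0.2750   +0.144  +0.024  +0.842  -0.461
    242  0.5500   +0.491  -0.166  +1.683  -0.921
    363  0.8250   +1.070  -0.483  +2.524  -1.382


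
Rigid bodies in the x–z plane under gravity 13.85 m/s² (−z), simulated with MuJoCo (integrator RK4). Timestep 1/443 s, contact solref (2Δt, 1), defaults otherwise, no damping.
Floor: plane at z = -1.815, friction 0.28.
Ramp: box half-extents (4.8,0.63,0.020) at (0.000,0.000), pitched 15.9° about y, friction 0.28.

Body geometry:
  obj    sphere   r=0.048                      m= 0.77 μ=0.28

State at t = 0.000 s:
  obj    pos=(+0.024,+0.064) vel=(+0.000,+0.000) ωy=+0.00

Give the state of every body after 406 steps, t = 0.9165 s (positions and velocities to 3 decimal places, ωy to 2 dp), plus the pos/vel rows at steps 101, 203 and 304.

State at t = 0.9165 s:
  obj    pos=(+1.119,-0.248) vel=(+2.389,-0.680) ωy=+51.74

Key-timestep trajectory:
   step    t(s)  obj.x    obj.z    obj.vx   obj.vz 
    101  0.2280   +0.092  +0.045  +0.594  -0.169
    203  0.4582   +0.298  -0.014  +1.194  -0.340
    304  0.6862   +0.638  -0.111  +1.789  -0.510


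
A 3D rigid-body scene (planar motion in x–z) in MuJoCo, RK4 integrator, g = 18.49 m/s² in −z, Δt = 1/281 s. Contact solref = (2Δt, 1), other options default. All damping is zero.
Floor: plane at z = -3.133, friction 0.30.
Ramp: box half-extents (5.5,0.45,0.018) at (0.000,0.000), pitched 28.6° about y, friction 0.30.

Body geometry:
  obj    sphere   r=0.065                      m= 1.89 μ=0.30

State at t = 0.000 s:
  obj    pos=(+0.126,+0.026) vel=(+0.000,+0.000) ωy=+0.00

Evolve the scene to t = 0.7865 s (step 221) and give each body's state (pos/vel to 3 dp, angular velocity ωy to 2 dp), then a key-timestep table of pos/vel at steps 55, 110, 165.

State at t = 0.7865 s:
  obj    pos=(+1.843,-0.910) vel=(+4.366,-2.380) ωy=+76.48

Key-timestep trajectory:
   step    t(s)  obj.x    obj.z    obj.vx   obj.vz 
     55  0.1957   +0.232  -0.032  +1.087  -0.592
    110  0.3915   +0.551  -0.206  +2.173  -1.185
    165  0.5872   +1.083  -0.496  +3.259  -1.777


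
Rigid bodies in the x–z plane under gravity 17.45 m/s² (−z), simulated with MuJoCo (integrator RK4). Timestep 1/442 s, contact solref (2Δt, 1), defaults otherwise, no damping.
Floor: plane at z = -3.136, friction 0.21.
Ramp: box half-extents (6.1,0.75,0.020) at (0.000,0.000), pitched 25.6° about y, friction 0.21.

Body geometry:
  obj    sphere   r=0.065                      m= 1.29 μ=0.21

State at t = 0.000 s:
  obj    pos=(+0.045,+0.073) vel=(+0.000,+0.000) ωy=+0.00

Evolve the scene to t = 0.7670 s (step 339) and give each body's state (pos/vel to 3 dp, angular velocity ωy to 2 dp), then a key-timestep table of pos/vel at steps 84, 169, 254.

State at t = 0.7670 s:
  obj    pos=(+1.474,-0.612) vel=(+3.725,-1.785) ωy=+63.54

Key-timestep trajectory:
   step    t(s)  obj.x    obj.z    obj.vx   obj.vz 
     84  0.1900   +0.133  +0.031  +0.923  -0.442
    169  0.3824   +0.400  -0.097  +1.857  -0.890
    254  0.5747   +0.847  -0.312  +2.791  -1.337


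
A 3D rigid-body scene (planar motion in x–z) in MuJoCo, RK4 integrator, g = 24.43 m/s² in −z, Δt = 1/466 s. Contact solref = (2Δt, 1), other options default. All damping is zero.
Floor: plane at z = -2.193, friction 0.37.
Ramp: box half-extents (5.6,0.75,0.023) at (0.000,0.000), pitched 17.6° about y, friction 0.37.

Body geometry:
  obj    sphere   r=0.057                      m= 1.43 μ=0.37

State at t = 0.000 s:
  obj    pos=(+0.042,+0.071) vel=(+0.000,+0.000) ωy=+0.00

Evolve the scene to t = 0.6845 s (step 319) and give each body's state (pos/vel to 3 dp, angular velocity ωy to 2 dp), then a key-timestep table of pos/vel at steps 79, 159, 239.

State at t = 0.6845 s:
  obj    pos=(+1.220,-0.303) vel=(+3.443,-1.092) ωy=+63.36

Key-timestep trajectory:
   step    t(s)  obj.x    obj.z    obj.vx   obj.vz 
     79  0.1695   +0.114  +0.048  +0.853  -0.270
    159  0.3412   +0.335  -0.022  +1.716  -0.544
    239  0.5129   +0.703  -0.139  +2.579  -0.818


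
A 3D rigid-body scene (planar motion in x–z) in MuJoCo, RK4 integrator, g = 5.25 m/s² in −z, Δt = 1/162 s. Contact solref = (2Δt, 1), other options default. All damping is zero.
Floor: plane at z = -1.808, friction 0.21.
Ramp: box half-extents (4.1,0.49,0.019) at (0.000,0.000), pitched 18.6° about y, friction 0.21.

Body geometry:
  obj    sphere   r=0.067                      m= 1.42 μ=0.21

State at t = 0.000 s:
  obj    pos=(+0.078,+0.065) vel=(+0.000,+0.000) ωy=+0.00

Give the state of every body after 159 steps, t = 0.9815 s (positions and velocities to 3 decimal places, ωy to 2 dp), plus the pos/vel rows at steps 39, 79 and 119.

State at t = 0.9815 s:
  obj    pos=(+0.624,-0.119) vel=(+1.113,-0.374) ωy=+17.52

Key-timestep trajectory:
   step    t(s)  obj.x    obj.z    obj.vx   obj.vz 
     39  0.2407   +0.111  +0.053  +0.273  -0.092
     79  0.4877   +0.213  +0.019  +0.553  -0.186
    119  0.7346   +0.384  -0.038  +0.833  -0.280


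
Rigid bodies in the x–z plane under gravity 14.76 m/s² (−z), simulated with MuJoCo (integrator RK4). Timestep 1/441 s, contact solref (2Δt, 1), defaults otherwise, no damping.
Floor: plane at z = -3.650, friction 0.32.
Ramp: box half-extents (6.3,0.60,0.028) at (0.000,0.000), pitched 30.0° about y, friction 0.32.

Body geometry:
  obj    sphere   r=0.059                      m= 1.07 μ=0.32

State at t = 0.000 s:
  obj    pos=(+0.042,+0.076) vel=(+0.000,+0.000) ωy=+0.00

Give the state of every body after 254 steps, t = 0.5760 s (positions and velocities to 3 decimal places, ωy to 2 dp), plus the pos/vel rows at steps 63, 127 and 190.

State at t = 0.5760 s:
  obj    pos=(+0.799,-0.361) vel=(+2.629,-1.518) ωy=+51.45

Key-timestep trajectory:
   step    t(s)  obj.x    obj.z    obj.vx   obj.vz 
     63  0.1429   +0.089  +0.049  +0.652  -0.377
    127  0.2880   +0.231  -0.033  +1.315  -0.759
    190  0.4308   +0.466  -0.168  +1.967  -1.136


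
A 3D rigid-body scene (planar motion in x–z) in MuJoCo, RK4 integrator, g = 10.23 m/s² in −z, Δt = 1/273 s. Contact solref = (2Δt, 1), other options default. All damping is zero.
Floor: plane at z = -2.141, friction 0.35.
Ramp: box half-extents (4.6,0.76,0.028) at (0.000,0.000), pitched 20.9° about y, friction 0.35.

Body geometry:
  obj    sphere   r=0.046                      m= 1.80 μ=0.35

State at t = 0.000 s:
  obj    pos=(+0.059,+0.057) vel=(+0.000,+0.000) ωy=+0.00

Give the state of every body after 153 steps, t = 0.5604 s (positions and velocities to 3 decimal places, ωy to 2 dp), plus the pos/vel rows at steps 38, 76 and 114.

State at t = 0.5604 s:
  obj    pos=(+0.441,-0.089) vel=(+1.365,-0.521) ωy=+31.75

Key-timestep trajectory:
   step    t(s)  obj.x    obj.z    obj.vx   obj.vz 
     38  0.1392   +0.083  +0.048  +0.339  -0.129
     76  0.2784   +0.153  +0.021  +0.678  -0.259
    114  0.4176   +0.271  -0.024  +1.017  -0.388


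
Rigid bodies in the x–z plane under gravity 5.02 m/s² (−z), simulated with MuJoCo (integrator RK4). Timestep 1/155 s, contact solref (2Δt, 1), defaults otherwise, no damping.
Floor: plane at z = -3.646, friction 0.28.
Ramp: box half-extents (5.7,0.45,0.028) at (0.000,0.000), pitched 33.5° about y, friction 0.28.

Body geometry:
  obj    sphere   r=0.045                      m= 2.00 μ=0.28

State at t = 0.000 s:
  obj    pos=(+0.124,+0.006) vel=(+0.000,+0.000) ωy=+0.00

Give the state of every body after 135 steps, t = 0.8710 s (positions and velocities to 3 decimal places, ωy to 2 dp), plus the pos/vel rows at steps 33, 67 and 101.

State at t = 0.8710 s:
  obj    pos=(+0.750,-0.409) vel=(+1.438,-0.951) ωy=+38.29

Key-timestep trajectory:
   step    t(s)  obj.x    obj.z    obj.vx   obj.vz 
     33  0.2129   +0.161  -0.019  +0.352  -0.233
     67  0.4323   +0.278  -0.097  +0.714  -0.472
    101  0.6516   +0.474  -0.226  +1.076  -0.712


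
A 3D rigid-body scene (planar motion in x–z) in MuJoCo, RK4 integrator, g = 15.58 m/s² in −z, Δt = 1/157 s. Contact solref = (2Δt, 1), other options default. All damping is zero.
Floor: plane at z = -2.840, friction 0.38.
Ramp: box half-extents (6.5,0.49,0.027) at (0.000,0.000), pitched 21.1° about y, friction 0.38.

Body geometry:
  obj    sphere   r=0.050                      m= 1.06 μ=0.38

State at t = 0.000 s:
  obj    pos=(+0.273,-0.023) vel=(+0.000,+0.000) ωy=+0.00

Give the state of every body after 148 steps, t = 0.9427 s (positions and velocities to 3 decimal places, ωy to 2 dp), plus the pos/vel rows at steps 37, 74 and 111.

State at t = 0.9427 s:
  obj    pos=(+1.934,-0.664) vel=(+3.523,-1.360) ωy=+75.52

Key-timestep trajectory:
   step    t(s)  obj.x    obj.z    obj.vx   obj.vz 
     37  0.2357   +0.377  -0.063  +0.881  -0.340
     74  0.4713   +0.688  -0.183  +1.762  -0.680
    111  0.7070   +1.207  -0.383  +2.642  -1.020


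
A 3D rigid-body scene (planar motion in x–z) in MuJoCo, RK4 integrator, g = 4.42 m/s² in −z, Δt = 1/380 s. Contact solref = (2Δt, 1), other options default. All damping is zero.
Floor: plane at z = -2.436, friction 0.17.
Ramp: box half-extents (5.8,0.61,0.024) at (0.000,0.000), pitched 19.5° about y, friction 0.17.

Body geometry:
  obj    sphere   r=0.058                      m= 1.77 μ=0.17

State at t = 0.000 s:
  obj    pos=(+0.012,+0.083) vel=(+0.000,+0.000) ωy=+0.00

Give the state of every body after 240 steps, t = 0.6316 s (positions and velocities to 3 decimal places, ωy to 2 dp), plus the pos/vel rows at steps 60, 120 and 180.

State at t = 0.6316 s:
  obj    pos=(+0.210,+0.013) vel=(+0.627,-0.222) ωy=+11.47

Key-timestep trajectory:
   step    t(s)  obj.x    obj.z    obj.vx   obj.vz 
     60  0.1579   +0.024  +0.078  +0.157  -0.056
    120  0.3158   +0.061  +0.065  +0.314  -0.111
    180  0.4737   +0.123  +0.043  +0.471  -0.167


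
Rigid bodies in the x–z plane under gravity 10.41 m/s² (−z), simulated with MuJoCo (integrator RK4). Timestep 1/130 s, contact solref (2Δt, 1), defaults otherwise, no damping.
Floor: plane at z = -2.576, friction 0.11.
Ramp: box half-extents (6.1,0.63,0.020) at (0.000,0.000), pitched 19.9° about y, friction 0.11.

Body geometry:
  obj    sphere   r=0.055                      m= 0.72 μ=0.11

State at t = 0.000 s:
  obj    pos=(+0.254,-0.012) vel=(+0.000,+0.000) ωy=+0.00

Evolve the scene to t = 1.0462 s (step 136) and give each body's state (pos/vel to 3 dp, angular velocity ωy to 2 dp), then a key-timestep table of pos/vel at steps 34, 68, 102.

State at t = 1.0462 s:
  obj    pos=(+1.557,-0.484) vel=(+2.490,-0.901) ωy=+48.12

Key-timestep trajectory:
   step    t(s)  obj.x    obj.z    obj.vx   obj.vz 
     34  0.2615   +0.335  -0.042  +0.623  -0.225
     68  0.5231   +0.580  -0.130  +1.245  -0.451
    102  0.7846   +0.987  -0.277  +1.868  -0.676


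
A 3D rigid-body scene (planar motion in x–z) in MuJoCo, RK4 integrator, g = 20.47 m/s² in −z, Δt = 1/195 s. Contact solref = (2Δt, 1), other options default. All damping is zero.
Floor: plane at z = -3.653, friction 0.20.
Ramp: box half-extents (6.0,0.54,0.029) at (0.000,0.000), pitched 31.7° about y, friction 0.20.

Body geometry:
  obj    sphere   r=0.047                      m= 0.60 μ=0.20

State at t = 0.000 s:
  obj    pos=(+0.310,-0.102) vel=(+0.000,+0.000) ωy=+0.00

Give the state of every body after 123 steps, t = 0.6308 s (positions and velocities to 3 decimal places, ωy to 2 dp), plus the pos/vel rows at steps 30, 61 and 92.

State at t = 0.6308 s:
  obj    pos=(+1.611,-0.906) vel=(+4.124,-2.547) ωy=+103.06

Key-timestep trajectory:
   step    t(s)  obj.x    obj.z    obj.vx   obj.vz 
     30  0.1538   +0.387  -0.150  +1.006  -0.621
     61  0.3128   +0.630  -0.300  +2.045  -1.263
     92  0.4718   +1.038  -0.552  +3.085  -1.905


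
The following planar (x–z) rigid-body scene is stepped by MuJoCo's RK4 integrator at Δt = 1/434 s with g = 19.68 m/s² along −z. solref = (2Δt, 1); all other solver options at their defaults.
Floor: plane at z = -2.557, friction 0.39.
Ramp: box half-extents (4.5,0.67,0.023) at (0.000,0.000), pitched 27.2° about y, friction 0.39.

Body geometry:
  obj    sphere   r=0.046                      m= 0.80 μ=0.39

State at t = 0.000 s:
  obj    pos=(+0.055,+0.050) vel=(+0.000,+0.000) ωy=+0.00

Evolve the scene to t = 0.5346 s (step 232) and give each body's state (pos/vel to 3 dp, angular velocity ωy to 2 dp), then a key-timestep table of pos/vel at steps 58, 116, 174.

State at t = 0.5346 s:
  obj    pos=(+0.871,-0.370) vel=(+3.055,-1.570) ωy=+74.66

Key-timestep trajectory:
   step    t(s)  obj.x    obj.z    obj.vx   obj.vz 
     58  0.1336   +0.106  +0.023  +0.764  -0.393
    116  0.2673   +0.259  -0.056  +1.528  -0.785
    174  0.4009   +0.514  -0.187  +2.291  -1.178


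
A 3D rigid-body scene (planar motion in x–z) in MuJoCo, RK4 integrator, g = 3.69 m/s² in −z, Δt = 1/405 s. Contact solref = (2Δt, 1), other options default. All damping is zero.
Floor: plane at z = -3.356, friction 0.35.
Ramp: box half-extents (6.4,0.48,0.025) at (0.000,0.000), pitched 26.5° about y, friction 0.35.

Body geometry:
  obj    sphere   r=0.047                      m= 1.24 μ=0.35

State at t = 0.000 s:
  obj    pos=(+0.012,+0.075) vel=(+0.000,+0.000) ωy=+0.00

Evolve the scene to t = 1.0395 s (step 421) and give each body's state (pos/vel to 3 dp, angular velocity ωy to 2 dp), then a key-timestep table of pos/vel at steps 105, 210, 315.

State at t = 1.0395 s:
  obj    pos=(+0.581,-0.209) vel=(+1.094,-0.545) ωy=+26.01

Key-timestep trajectory:
   step    t(s)  obj.x    obj.z    obj.vx   obj.vz 
    105  0.2593   +0.047  +0.057  +0.273  -0.136
    210  0.5185   +0.153  +0.004  +0.546  -0.272
    315  0.7778   +0.330  -0.084  +0.819  -0.408


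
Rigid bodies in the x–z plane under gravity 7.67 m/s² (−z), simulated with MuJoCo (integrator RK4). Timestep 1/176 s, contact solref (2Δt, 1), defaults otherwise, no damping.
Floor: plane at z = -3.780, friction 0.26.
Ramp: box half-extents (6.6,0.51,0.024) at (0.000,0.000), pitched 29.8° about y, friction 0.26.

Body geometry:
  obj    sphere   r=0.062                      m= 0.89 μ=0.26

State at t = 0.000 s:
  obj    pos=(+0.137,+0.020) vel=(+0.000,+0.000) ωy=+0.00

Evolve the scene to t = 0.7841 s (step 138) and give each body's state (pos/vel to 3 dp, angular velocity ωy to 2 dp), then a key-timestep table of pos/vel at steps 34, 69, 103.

State at t = 0.7841 s:
  obj    pos=(+0.864,-0.396) vel=(+1.853,-1.061) ωy=+34.42

Key-timestep trajectory:
   step    t(s)  obj.x    obj.z    obj.vx   obj.vz 
     34  0.1932   +0.181  -0.005  +0.457  -0.261
     69  0.3920   +0.319  -0.084  +0.926  -0.531
    103  0.5852   +0.542  -0.211  +1.383  -0.792


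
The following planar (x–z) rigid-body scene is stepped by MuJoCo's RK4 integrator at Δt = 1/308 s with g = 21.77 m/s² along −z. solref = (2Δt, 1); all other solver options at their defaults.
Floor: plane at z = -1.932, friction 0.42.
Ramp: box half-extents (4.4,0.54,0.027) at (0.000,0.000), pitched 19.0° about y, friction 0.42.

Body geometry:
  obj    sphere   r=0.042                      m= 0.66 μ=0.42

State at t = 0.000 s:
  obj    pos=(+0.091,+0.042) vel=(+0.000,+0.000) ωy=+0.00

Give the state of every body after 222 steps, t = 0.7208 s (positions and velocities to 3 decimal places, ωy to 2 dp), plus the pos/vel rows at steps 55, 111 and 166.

State at t = 0.7208 s:
  obj    pos=(+1.334,-0.386) vel=(+3.450,-1.188) ωy=+86.87

Key-timestep trajectory:
   step    t(s)  obj.x    obj.z    obj.vx   obj.vz 
     55  0.1786   +0.167  +0.015  +0.855  -0.294
    111  0.3604   +0.402  -0.065  +1.725  -0.594
    166  0.5390   +0.786  -0.198  +2.580  -0.888


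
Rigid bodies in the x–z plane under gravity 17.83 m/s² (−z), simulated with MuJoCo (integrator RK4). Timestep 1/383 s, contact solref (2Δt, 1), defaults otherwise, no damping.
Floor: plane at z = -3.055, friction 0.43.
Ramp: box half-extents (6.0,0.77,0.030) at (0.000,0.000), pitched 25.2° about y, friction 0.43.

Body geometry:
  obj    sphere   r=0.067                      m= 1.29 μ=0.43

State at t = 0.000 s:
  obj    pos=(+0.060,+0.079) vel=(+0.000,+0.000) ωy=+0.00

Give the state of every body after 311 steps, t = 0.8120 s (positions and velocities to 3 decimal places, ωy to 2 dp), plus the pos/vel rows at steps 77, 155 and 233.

State at t = 0.8120 s:
  obj    pos=(+1.678,-0.682) vel=(+3.984,-1.875) ωy=+65.71

Key-timestep trajectory:
   step    t(s)  obj.x    obj.z    obj.vx   obj.vz 
     77  0.2010   +0.159  +0.032  +0.987  -0.464
    155  0.4047   +0.462  -0.110  +1.986  -0.934
    233  0.6084   +0.968  -0.348  +2.985  -1.405


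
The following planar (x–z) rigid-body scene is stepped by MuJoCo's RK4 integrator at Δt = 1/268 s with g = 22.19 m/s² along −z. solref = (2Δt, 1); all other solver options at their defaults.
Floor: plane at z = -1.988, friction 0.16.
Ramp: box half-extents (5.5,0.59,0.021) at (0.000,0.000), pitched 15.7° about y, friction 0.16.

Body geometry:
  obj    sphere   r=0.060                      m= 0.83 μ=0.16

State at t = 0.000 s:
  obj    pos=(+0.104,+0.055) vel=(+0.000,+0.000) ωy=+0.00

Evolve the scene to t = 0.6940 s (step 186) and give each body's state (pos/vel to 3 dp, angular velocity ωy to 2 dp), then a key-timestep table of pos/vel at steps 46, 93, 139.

State at t = 0.6940 s:
  obj    pos=(+1.099,-0.225) vel=(+2.866,-0.806) ωy=+49.60

Key-timestep trajectory:
   step    t(s)  obj.x    obj.z    obj.vx   obj.vz 
     46  0.1716   +0.165  +0.038  +0.709  -0.199
     93  0.3470   +0.353  -0.015  +1.433  -0.403
    139  0.5187   +0.659  -0.101  +2.142  -0.602


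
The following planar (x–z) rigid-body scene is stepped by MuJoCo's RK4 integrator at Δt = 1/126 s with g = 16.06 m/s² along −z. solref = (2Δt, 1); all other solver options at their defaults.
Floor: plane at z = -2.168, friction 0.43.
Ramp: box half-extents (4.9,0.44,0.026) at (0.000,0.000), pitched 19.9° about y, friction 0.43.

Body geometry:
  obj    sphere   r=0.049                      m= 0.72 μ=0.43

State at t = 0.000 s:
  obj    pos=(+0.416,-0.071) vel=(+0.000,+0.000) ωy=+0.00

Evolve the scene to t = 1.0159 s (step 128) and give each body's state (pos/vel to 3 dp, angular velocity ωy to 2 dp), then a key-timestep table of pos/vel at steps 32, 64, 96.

State at t = 1.0159 s:
  obj    pos=(+2.310,-0.757) vel=(+3.729,-1.350) ωy=+80.94

Key-timestep trajectory:
   step    t(s)  obj.x    obj.z    obj.vx   obj.vz 
     32  0.2540   +0.535  -0.114  +0.933  -0.338
     64  0.5079   +0.890  -0.242  +1.865  -0.675
     96  0.7619   +1.482  -0.457  +2.797  -1.012


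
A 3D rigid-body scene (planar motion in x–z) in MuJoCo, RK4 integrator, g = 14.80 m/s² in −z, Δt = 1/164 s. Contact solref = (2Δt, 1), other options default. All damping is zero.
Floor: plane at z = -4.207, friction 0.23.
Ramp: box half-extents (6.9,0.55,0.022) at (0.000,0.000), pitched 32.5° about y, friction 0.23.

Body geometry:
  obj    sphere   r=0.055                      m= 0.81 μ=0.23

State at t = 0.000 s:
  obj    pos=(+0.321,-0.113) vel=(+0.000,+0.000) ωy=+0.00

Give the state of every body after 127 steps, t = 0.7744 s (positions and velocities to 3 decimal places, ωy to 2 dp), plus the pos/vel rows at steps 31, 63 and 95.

State at t = 0.7744 s:
  obj    pos=(+1.758,-1.029) vel=(+3.710,-2.364) ωy=+79.94

Key-timestep trajectory:
   step    t(s)  obj.x    obj.z    obj.vx   obj.vz 
     31  0.1890   +0.407  -0.168  +0.906  -0.577
     63  0.3841   +0.675  -0.338  +1.841  -1.173
     95  0.5793   +1.125  -0.625  +2.775  -1.768


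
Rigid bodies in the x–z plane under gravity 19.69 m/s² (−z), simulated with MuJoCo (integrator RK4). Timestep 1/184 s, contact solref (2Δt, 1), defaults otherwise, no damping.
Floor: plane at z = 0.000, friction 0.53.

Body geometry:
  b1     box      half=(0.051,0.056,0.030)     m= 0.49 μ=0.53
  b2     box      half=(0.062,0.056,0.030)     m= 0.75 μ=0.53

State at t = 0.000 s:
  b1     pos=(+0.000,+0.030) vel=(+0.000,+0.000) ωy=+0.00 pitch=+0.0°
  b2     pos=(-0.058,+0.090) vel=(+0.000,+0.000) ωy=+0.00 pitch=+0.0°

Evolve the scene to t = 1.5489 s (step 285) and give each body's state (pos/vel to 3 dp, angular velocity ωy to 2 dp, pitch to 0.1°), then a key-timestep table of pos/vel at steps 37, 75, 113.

State at t = 1.5489 s:
  b1     pos=(+0.000,+0.030) vel=(+0.000,+0.000) ωy=+0.00 pitch=+0.0°
  b2     pos=(-0.119,+0.062) vel=(+0.000,+0.000) ωy=+0.00 pitch=-90.0°

Key-timestep trajectory:
   step    t(s)  b1.x    b1.z    b1.vx   b1.vz   b2.x    b2.z    b2.vx   b2.vz 
     37  0.2011   +0.000  +0.030  +0.000  +0.000   -0.099  +0.068  -0.412  -0.024
     75  0.4076   +0.000  +0.030  +0.000  +0.000   -0.141  +0.068  +0.034  -0.004
    113  0.6141   +0.000  +0.030  +0.000  +0.000   -0.113  +0.065  -0.124  -0.046


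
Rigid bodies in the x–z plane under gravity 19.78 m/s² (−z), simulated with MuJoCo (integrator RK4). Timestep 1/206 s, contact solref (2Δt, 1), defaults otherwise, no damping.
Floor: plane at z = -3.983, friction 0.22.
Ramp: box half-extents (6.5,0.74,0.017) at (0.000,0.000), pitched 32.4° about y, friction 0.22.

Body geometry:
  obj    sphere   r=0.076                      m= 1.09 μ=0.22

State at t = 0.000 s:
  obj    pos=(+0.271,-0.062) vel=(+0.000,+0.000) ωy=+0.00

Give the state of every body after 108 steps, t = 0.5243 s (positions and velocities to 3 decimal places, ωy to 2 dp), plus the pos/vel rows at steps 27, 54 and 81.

State at t = 0.5243 s:
  obj    pos=(+1.150,-0.620) vel=(+3.352,-2.127) ωy=+52.20

Key-timestep trajectory:
   step    t(s)  obj.x    obj.z    obj.vx   obj.vz 
     27  0.1311   +0.326  -0.097  +0.838  -0.532
     54  0.2621   +0.491  -0.201  +1.676  -1.064
     81  0.3932   +0.765  -0.376  +2.514  -1.595


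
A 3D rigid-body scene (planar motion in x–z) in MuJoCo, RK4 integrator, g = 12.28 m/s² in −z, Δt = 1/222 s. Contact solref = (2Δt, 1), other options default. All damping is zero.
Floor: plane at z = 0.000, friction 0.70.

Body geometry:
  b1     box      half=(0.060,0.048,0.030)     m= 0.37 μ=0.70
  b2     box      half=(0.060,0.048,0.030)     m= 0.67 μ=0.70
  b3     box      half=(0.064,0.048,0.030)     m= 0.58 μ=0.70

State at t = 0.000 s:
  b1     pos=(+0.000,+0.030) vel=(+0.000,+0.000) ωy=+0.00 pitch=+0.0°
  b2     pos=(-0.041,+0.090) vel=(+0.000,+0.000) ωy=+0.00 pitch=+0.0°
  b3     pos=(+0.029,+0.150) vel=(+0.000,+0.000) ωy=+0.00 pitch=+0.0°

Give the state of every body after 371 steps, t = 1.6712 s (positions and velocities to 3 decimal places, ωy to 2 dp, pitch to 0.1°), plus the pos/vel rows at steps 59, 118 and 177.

State at t = 1.6712 s:
  b1     pos=(+0.000,+0.030) vel=(+0.000,+0.000) ωy=+0.00 pitch=+0.0°
  b2     pos=(-0.041,+0.090) vel=(+0.000,+0.000) ωy=+0.00 pitch=+0.0°
  b3     pos=(+0.134,+0.064) vel=(+0.000,+0.000) ωy=+0.00 pitch=+90.0°

Key-timestep trajectory:
   step    t(s)  b1.x    b1.z    b1.vx   b1.vz   b2.x    b2.z    b2.vx   b2.vz   b3.x    b3.z    b3.vx   b3.vz 
     59  0.2658   +0.000  +0.030  +0.000  +0.000   -0.041  +0.090  +0.000  +0.000   +0.090  +0.077  +0.459  -1.054
    118  0.5315   +0.000  +0.030  +0.000  +0.000   -0.041  +0.090  +0.000  +0.000   +0.148  +0.069  +0.060  +0.014
    177  0.7973   +0.000  +0.030  +0.000  +0.000   -0.041  +0.090  +0.000  +0.000   +0.131  +0.065  +0.142  -0.058


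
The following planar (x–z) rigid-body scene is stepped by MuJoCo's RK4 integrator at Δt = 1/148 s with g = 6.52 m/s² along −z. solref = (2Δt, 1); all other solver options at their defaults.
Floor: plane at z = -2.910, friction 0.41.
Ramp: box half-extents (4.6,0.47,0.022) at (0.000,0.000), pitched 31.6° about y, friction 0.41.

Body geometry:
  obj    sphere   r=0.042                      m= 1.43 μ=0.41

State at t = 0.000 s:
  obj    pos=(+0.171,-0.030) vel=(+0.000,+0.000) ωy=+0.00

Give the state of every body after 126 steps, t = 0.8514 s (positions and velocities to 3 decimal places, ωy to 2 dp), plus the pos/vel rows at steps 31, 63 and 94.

State at t = 0.8514 s:
  obj    pos=(+0.924,-0.494) vel=(+1.770,-1.089) ωy=+49.45

Key-timestep trajectory:
   step    t(s)  obj.x    obj.z    obj.vx   obj.vz 
     31  0.2095   +0.217  -0.058  +0.435  -0.268
     63  0.4257   +0.359  -0.146  +0.885  -0.544
     94  0.6351   +0.590  -0.288  +1.320  -0.812
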